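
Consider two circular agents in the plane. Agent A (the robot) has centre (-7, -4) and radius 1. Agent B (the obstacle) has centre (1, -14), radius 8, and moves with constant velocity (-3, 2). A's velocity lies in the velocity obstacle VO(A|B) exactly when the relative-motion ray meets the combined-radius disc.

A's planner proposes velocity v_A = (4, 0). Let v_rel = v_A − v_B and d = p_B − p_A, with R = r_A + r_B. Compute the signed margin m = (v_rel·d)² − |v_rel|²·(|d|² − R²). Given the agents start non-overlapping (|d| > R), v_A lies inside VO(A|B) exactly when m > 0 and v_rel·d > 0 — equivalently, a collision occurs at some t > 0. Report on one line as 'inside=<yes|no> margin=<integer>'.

d = (8, -10),  |d|² = 164;  R = 1+8 = 9,  c = 164−9² = 83
v_rel = (7, -2),  |v_rel|² = 53;  v_rel·d = (7)·(8) + (-2)·(-10) = 76
53·t² − 152·t + 83 = 0  ⇒  m = 76² − 53·83 = 1377
m = 1377 > 0,  v_rel·d = 76 > 0  ⇒  inside

inside=yes margin=1377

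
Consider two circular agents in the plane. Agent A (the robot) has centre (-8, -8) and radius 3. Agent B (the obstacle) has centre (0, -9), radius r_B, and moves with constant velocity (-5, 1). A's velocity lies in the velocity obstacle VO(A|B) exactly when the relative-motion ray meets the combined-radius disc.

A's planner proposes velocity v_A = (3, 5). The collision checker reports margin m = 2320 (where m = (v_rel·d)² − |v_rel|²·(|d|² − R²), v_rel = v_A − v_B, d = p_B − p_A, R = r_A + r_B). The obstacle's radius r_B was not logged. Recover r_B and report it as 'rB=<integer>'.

m = 2320
d = (8, -1);  v_rel = (8, 4),  |v_rel|² = 80
v_rel×d = (8)·(-1) − (4)·(8) = -40
since m = R²·80 − (-40)²:  R² = (1600 + 2320) / 80 = 49
R = √49 = 7  ⇒  r_B = 7 − 3 = 4

rB=4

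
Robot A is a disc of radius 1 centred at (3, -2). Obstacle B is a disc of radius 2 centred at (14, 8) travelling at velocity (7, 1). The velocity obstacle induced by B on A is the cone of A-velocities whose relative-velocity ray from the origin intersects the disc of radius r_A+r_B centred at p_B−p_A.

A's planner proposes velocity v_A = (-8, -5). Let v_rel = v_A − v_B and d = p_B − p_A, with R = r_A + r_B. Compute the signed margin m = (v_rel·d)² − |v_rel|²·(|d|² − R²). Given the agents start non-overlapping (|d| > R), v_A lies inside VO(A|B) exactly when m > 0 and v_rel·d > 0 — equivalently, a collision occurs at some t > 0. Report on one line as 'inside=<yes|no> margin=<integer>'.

d = (11, 10),  |d|² = 221;  R = 1+2 = 3,  c = 221−3² = 212
v_rel = (-15, -6),  |v_rel|² = 261;  v_rel·d = (-15)·(11) + (-6)·(10) = -225
261·t² + 450·t + 212 = 0  ⇒  m = (-225)² − 261·212 = -4707
m = -4707 < 0,  v_rel·d = -225 < 0  ⇒  outside

inside=no margin=-4707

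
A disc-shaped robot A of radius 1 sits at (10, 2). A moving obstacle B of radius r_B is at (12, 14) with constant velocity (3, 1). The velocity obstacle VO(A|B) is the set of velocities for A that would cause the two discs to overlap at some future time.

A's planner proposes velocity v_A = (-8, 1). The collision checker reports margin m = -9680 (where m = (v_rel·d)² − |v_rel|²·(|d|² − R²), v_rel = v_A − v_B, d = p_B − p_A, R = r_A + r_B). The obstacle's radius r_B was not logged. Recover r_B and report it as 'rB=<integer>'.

m = -9680
d = (2, 12);  v_rel = (-11, 0),  |v_rel|² = 121
v_rel×d = (-11)·(12) − (0)·(2) = -132
since m = R²·121 − (-132)²:  R² = (17424 + -9680) / 121 = 64
R = √64 = 8  ⇒  r_B = 8 − 1 = 7

rB=7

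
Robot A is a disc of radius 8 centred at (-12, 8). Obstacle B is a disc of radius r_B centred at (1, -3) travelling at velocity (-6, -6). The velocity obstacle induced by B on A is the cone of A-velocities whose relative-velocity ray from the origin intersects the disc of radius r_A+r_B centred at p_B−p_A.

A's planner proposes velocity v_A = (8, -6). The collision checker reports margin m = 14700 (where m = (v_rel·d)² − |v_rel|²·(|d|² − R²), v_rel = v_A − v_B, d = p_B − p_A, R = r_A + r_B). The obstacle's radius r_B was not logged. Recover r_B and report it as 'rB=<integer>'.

m = 14700
d = (13, -11);  v_rel = (14, 0),  |v_rel|² = 196
v_rel×d = (14)·(-11) − (0)·(13) = -154
since m = R²·196 − (-154)²:  R² = (23716 + 14700) / 196 = 196
R = √196 = 14  ⇒  r_B = 14 − 8 = 6

rB=6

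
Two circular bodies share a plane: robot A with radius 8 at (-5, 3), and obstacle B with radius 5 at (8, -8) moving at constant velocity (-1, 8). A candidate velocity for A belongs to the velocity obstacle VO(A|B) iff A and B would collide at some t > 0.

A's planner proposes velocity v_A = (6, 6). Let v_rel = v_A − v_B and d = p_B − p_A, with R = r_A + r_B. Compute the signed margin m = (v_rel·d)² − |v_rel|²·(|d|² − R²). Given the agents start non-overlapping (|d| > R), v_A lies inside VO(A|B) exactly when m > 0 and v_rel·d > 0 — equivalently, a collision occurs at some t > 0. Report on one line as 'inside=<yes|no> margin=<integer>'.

d = (13, -11),  |d|² = 290;  R = 8+5 = 13,  c = 290−13² = 121
v_rel = (7, -2),  |v_rel|² = 53;  v_rel·d = (7)·(13) + (-2)·(-11) = 113
53·t² − 226·t + 121 = 0  ⇒  m = 113² − 53·121 = 6356
m = 6356 > 0,  v_rel·d = 113 > 0  ⇒  inside

inside=yes margin=6356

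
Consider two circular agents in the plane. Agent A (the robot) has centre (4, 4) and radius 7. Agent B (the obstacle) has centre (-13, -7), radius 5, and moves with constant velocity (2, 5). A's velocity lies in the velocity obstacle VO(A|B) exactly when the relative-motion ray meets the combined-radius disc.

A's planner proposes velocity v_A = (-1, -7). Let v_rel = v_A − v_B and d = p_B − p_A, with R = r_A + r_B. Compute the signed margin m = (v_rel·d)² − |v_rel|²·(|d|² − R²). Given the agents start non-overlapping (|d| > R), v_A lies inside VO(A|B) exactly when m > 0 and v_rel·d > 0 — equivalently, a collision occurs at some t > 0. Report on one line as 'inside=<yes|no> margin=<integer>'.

d = (-17, -11),  |d|² = 410;  R = 7+5 = 12,  c = 410−12² = 266
v_rel = (-3, -12),  |v_rel|² = 153;  v_rel·d = (-3)·(-17) + (-12)·(-11) = 183
153·t² − 366·t + 266 = 0  ⇒  m = 183² − 153·266 = -7209
m = -7209 < 0,  v_rel·d = 183 > 0  ⇒  outside

inside=no margin=-7209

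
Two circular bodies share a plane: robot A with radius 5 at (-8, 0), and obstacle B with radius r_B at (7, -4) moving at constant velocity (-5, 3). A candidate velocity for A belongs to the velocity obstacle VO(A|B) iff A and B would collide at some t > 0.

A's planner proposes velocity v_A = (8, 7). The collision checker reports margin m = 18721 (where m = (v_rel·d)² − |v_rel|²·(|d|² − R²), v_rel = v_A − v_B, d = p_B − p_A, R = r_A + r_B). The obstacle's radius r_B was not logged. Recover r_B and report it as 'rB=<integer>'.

m = 18721
d = (15, -4);  v_rel = (13, 4),  |v_rel|² = 185
v_rel×d = (13)·(-4) − (4)·(15) = -112
since m = R²·185 − (-112)²:  R² = (12544 + 18721) / 185 = 169
R = √169 = 13  ⇒  r_B = 13 − 5 = 8

rB=8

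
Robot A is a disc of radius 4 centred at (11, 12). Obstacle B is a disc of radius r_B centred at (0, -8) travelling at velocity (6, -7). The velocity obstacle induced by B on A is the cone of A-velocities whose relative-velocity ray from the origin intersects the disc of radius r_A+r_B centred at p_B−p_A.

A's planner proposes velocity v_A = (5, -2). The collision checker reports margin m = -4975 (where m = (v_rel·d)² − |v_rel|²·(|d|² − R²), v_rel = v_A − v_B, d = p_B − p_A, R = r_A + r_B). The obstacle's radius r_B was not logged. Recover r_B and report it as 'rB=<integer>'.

m = -4975
d = (-11, -20);  v_rel = (-1, 5),  |v_rel|² = 26
v_rel×d = (-1)·(-20) − (5)·(-11) = 75
since m = R²·26 − 75²:  R² = (5625 + -4975) / 26 = 25
R = √25 = 5  ⇒  r_B = 5 − 4 = 1

rB=1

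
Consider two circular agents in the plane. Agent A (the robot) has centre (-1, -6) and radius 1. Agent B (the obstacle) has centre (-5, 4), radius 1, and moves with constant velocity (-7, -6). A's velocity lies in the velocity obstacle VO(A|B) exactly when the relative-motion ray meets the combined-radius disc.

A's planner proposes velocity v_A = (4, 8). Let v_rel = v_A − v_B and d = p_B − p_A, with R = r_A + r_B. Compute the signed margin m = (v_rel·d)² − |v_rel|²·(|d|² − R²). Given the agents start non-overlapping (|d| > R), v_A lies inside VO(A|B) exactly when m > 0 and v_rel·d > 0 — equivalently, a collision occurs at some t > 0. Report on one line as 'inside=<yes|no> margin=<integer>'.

d = (-4, 10),  |d|² = 116;  R = 1+1 = 2,  c = 116−2² = 112
v_rel = (11, 14),  |v_rel|² = 317;  v_rel·d = (11)·(-4) + (14)·(10) = 96
317·t² − 192·t + 112 = 0  ⇒  m = 96² − 317·112 = -26288
m = -26288 < 0,  v_rel·d = 96 > 0  ⇒  outside

inside=no margin=-26288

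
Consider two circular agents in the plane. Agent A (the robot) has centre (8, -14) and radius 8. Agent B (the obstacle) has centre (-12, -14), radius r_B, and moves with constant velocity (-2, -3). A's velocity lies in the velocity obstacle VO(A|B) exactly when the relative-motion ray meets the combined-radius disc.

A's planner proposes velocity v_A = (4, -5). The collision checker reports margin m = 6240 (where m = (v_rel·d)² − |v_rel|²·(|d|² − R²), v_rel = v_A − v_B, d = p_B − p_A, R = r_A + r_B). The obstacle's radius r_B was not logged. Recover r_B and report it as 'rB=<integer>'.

m = 6240
d = (-20, 0);  v_rel = (6, -2),  |v_rel|² = 40
v_rel×d = (6)·(0) − (-2)·(-20) = -40
since m = R²·40 − (-40)²:  R² = (1600 + 6240) / 40 = 196
R = √196 = 14  ⇒  r_B = 14 − 8 = 6

rB=6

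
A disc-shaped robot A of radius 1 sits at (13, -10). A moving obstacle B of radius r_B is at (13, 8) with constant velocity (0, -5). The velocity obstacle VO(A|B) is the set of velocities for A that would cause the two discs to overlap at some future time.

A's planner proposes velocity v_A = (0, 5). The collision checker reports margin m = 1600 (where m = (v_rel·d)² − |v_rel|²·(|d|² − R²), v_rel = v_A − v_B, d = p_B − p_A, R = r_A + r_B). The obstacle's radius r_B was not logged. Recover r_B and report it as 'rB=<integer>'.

m = 1600
d = (0, 18);  v_rel = (0, 10),  |v_rel|² = 100
v_rel×d = (0)·(18) − (10)·(0) = 0
since m = R²·100 − 0²:  R² = (0 + 1600) / 100 = 16
R = √16 = 4  ⇒  r_B = 4 − 1 = 3

rB=3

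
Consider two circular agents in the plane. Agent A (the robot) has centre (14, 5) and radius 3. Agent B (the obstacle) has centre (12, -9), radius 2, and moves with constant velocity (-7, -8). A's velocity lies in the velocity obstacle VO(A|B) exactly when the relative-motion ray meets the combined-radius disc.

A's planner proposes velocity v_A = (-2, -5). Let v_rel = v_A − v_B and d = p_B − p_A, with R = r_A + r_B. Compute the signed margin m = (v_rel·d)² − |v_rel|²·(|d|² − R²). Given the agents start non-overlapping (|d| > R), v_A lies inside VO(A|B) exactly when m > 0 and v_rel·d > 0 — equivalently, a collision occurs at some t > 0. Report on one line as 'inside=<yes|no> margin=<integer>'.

d = (-2, -14),  |d|² = 200;  R = 3+2 = 5,  c = 200−5² = 175
v_rel = (5, 3),  |v_rel|² = 34;  v_rel·d = (5)·(-2) + (3)·(-14) = -52
34·t² + 104·t + 175 = 0  ⇒  m = (-52)² − 34·175 = -3246
m = -3246 < 0,  v_rel·d = -52 < 0  ⇒  outside

inside=no margin=-3246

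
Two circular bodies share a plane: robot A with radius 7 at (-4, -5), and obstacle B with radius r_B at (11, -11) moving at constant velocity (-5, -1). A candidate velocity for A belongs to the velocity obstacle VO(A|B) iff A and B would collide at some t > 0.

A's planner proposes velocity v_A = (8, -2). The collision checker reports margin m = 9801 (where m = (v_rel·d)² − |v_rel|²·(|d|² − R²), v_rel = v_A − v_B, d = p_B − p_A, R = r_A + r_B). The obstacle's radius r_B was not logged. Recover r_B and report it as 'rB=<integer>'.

m = 9801
d = (15, -6);  v_rel = (13, -1),  |v_rel|² = 170
v_rel×d = (13)·(-6) − (-1)·(15) = -63
since m = R²·170 − (-63)²:  R² = (3969 + 9801) / 170 = 81
R = √81 = 9  ⇒  r_B = 9 − 7 = 2

rB=2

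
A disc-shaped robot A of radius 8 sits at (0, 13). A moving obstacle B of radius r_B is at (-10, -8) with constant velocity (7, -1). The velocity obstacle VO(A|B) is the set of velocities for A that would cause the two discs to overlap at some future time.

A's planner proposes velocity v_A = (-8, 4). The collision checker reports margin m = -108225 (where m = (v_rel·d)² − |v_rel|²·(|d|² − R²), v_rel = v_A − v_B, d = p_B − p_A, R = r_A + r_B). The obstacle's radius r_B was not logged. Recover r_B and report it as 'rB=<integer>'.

m = -108225
d = (-10, -21);  v_rel = (-15, 5),  |v_rel|² = 250
v_rel×d = (-15)·(-21) − (5)·(-10) = 365
since m = R²·250 − 365²:  R² = (133225 + -108225) / 250 = 100
R = √100 = 10  ⇒  r_B = 10 − 8 = 2

rB=2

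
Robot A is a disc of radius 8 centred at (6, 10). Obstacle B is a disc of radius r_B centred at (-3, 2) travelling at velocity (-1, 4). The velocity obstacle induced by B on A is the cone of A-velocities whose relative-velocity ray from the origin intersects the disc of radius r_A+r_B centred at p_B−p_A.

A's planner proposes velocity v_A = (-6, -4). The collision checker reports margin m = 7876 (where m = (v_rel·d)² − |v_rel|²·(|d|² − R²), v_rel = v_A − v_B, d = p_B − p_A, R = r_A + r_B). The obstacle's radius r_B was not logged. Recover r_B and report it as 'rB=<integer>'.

m = 7876
d = (-9, -8);  v_rel = (-5, -8),  |v_rel|² = 89
v_rel×d = (-5)·(-8) − (-8)·(-9) = -32
since m = R²·89 − (-32)²:  R² = (1024 + 7876) / 89 = 100
R = √100 = 10  ⇒  r_B = 10 − 8 = 2

rB=2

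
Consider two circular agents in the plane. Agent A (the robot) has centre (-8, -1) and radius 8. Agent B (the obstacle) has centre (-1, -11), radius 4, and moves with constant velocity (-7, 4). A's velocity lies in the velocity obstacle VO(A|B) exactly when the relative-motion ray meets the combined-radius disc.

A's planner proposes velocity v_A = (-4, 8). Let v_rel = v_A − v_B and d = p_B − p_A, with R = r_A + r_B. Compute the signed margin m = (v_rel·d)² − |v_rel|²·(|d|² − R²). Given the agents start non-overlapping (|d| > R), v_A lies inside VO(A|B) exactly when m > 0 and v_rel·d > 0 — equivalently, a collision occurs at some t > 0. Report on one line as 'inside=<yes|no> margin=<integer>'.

d = (7, -10),  |d|² = 149;  R = 8+4 = 12,  c = 149−12² = 5
v_rel = (3, 4),  |v_rel|² = 25;  v_rel·d = (3)·(7) + (4)·(-10) = -19
25·t² + 38·t + 5 = 0  ⇒  m = (-19)² − 25·5 = 236
m = 236 > 0,  v_rel·d = -19 < 0  ⇒  outside

inside=no margin=236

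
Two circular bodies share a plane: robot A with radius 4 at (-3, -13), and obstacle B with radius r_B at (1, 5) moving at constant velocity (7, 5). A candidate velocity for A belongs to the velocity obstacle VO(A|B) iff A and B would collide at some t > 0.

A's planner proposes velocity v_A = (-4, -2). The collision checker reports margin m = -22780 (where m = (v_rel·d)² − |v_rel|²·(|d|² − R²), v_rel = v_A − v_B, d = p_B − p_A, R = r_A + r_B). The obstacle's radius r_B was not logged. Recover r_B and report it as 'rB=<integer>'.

m = -22780
d = (4, 18);  v_rel = (-11, -7),  |v_rel|² = 170
v_rel×d = (-11)·(18) − (-7)·(4) = -170
since m = R²·170 − (-170)²:  R² = (28900 + -22780) / 170 = 36
R = √36 = 6  ⇒  r_B = 6 − 4 = 2

rB=2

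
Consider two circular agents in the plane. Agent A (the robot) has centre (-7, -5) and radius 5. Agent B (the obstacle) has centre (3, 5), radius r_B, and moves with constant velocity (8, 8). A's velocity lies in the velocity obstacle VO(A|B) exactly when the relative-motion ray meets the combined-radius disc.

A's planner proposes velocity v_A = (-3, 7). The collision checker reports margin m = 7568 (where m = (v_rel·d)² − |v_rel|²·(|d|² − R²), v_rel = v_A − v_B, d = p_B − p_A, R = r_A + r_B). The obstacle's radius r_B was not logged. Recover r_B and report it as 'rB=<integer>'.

m = 7568
d = (10, 10);  v_rel = (-11, -1),  |v_rel|² = 122
v_rel×d = (-11)·(10) − (-1)·(10) = -100
since m = R²·122 − (-100)²:  R² = (10000 + 7568) / 122 = 144
R = √144 = 12  ⇒  r_B = 12 − 5 = 7

rB=7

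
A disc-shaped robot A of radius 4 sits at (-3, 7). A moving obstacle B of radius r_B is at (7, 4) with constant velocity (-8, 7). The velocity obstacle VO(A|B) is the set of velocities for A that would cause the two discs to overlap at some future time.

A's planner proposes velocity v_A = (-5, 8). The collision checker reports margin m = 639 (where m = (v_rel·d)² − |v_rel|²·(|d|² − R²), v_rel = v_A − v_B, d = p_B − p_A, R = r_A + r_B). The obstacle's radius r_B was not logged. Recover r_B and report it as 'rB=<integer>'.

m = 639
d = (10, -3);  v_rel = (3, 1),  |v_rel|² = 10
v_rel×d = (3)·(-3) − (1)·(10) = -19
since m = R²·10 − (-19)²:  R² = (361 + 639) / 10 = 100
R = √100 = 10  ⇒  r_B = 10 − 4 = 6

rB=6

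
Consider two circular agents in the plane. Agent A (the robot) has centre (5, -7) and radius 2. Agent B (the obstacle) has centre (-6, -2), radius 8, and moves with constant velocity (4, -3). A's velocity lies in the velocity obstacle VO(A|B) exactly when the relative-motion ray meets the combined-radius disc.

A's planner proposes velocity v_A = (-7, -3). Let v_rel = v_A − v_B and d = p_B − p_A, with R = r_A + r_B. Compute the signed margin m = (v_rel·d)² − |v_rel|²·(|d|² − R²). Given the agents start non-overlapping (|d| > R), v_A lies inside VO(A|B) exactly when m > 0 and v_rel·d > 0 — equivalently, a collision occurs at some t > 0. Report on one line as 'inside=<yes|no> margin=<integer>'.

d = (-11, 5),  |d|² = 146;  R = 2+8 = 10,  c = 146−10² = 46
v_rel = (-11, 0),  |v_rel|² = 121;  v_rel·d = (-11)·(-11) + (0)·(5) = 121
121·t² − 242·t + 46 = 0  ⇒  m = 121² − 121·46 = 9075
m = 9075 > 0,  v_rel·d = 121 > 0  ⇒  inside

inside=yes margin=9075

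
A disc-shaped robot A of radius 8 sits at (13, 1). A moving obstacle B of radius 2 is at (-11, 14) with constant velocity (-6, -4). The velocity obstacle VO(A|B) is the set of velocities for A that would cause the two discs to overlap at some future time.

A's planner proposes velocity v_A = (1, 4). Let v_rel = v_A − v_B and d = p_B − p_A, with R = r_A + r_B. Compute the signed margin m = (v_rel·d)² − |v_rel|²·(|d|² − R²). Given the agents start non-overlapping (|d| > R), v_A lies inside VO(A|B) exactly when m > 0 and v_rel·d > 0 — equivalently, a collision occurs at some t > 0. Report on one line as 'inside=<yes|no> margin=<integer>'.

d = (-24, 13),  |d|² = 745;  R = 8+2 = 10,  c = 745−10² = 645
v_rel = (7, 8),  |v_rel|² = 113;  v_rel·d = (7)·(-24) + (8)·(13) = -64
113·t² + 128·t + 645 = 0  ⇒  m = (-64)² − 113·645 = -68789
m = -68789 < 0,  v_rel·d = -64 < 0  ⇒  outside

inside=no margin=-68789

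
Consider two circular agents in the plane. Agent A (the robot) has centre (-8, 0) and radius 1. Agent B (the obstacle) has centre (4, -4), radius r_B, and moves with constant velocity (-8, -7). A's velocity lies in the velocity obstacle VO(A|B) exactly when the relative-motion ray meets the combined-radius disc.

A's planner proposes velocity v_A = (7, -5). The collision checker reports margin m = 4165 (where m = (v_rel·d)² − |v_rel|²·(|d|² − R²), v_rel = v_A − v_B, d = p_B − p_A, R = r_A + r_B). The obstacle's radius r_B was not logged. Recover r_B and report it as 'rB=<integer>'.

m = 4165
d = (12, -4);  v_rel = (15, 2),  |v_rel|² = 229
v_rel×d = (15)·(-4) − (2)·(12) = -84
since m = R²·229 − (-84)²:  R² = (7056 + 4165) / 229 = 49
R = √49 = 7  ⇒  r_B = 7 − 1 = 6

rB=6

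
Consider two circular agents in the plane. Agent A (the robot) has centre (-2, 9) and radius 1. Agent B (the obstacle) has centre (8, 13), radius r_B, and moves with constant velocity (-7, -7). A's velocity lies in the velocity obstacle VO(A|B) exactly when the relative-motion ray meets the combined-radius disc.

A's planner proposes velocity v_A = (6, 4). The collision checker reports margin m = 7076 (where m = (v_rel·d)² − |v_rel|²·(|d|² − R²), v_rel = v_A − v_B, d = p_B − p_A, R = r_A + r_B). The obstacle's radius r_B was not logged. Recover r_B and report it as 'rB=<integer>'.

m = 7076
d = (10, 4);  v_rel = (13, 11),  |v_rel|² = 290
v_rel×d = (13)·(4) − (11)·(10) = -58
since m = R²·290 − (-58)²:  R² = (3364 + 7076) / 290 = 36
R = √36 = 6  ⇒  r_B = 6 − 1 = 5

rB=5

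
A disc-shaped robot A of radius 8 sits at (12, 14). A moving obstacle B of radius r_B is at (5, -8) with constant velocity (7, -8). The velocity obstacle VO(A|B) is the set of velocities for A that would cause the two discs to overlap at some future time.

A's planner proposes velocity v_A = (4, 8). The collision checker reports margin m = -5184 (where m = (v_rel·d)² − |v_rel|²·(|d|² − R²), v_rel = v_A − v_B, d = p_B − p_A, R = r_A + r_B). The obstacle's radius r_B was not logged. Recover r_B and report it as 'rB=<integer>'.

m = -5184
d = (-7, -22);  v_rel = (-3, 16),  |v_rel|² = 265
v_rel×d = (-3)·(-22) − (16)·(-7) = 178
since m = R²·265 − 178²:  R² = (31684 + -5184) / 265 = 100
R = √100 = 10  ⇒  r_B = 10 − 8 = 2

rB=2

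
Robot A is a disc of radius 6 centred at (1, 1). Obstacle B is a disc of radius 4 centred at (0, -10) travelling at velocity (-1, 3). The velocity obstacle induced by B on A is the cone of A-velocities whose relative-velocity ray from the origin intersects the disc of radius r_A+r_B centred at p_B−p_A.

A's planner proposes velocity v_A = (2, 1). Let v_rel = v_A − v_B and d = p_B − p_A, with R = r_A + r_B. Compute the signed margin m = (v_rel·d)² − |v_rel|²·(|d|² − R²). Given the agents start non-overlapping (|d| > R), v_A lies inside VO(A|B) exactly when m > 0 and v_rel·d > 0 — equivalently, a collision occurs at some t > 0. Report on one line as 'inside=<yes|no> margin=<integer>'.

d = (-1, -11),  |d|² = 122;  R = 6+4 = 10,  c = 122−10² = 22
v_rel = (3, -2),  |v_rel|² = 13;  v_rel·d = (3)·(-1) + (-2)·(-11) = 19
13·t² − 38·t + 22 = 0  ⇒  m = 19² − 13·22 = 75
m = 75 > 0,  v_rel·d = 19 > 0  ⇒  inside

inside=yes margin=75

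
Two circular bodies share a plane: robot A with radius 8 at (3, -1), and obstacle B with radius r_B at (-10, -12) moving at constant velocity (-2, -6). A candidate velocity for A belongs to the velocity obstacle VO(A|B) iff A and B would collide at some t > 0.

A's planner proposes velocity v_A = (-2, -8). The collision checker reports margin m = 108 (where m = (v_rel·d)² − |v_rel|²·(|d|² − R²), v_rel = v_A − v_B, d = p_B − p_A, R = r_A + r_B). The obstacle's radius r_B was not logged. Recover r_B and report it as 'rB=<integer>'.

m = 108
d = (-13, -11);  v_rel = (0, -2),  |v_rel|² = 4
v_rel×d = (0)·(-11) − (-2)·(-13) = -26
since m = R²·4 − (-26)²:  R² = (676 + 108) / 4 = 196
R = √196 = 14  ⇒  r_B = 14 − 8 = 6

rB=6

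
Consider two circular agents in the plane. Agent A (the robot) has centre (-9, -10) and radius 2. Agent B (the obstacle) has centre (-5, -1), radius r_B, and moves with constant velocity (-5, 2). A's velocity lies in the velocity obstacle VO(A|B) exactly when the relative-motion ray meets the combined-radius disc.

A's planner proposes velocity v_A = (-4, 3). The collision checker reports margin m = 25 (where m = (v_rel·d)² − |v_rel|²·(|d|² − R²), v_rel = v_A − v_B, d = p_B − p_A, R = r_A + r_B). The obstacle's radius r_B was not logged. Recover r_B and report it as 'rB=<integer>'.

m = 25
d = (4, 9);  v_rel = (1, 1),  |v_rel|² = 2
v_rel×d = (1)·(9) − (1)·(4) = 5
since m = R²·2 − 5²:  R² = (25 + 25) / 2 = 25
R = √25 = 5  ⇒  r_B = 5 − 2 = 3

rB=3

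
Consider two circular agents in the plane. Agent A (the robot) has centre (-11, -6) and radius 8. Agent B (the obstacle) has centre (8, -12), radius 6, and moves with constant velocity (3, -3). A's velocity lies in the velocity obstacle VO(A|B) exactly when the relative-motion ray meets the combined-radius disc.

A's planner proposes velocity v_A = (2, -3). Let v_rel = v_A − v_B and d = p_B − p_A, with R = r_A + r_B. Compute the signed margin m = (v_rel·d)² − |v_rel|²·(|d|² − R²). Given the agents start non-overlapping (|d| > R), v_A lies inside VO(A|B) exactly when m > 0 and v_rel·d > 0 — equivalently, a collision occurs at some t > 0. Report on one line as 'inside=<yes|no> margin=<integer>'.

d = (19, -6),  |d|² = 397;  R = 8+6 = 14,  c = 397−14² = 201
v_rel = (-1, 0),  |v_rel|² = 1;  v_rel·d = (-1)·(19) + (0)·(-6) = -19
1·t² + 38·t + 201 = 0  ⇒  m = (-19)² − 1·201 = 160
m = 160 > 0,  v_rel·d = -19 < 0  ⇒  outside

inside=no margin=160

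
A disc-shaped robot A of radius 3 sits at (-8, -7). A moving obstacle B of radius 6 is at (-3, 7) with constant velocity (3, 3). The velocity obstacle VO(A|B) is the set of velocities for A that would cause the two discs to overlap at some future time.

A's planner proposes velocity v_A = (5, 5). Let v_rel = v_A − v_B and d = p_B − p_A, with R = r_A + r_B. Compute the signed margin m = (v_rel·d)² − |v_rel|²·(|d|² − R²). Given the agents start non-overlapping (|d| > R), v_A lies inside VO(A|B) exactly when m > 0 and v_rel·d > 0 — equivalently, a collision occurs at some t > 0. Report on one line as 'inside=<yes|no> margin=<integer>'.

d = (5, 14),  |d|² = 221;  R = 3+6 = 9,  c = 221−9² = 140
v_rel = (2, 2),  |v_rel|² = 8;  v_rel·d = (2)·(5) + (2)·(14) = 38
8·t² − 76·t + 140 = 0  ⇒  m = 38² − 8·140 = 324
m = 324 > 0,  v_rel·d = 38 > 0  ⇒  inside

inside=yes margin=324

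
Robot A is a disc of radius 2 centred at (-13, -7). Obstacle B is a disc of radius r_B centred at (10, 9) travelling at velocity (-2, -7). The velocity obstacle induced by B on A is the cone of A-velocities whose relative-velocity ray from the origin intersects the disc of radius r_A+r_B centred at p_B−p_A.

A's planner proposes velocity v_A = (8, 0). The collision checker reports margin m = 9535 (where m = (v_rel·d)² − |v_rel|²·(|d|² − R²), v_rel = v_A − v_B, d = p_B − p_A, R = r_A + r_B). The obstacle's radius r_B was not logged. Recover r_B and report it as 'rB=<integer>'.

m = 9535
d = (23, 16);  v_rel = (10, 7),  |v_rel|² = 149
v_rel×d = (10)·(16) − (7)·(23) = -1
since m = R²·149 − (-1)²:  R² = (1 + 9535) / 149 = 64
R = √64 = 8  ⇒  r_B = 8 − 2 = 6

rB=6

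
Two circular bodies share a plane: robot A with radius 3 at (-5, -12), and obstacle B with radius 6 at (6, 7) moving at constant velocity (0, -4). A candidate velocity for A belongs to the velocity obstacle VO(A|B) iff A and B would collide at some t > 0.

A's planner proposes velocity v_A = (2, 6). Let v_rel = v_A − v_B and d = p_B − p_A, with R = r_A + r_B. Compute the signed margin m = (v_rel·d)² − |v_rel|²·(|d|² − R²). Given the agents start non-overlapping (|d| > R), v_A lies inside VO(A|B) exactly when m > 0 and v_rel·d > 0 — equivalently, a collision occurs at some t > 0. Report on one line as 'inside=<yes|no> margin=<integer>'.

d = (11, 19),  |d|² = 482;  R = 3+6 = 9,  c = 482−9² = 401
v_rel = (2, 10),  |v_rel|² = 104;  v_rel·d = (2)·(11) + (10)·(19) = 212
104·t² − 424·t + 401 = 0  ⇒  m = 212² − 104·401 = 3240
m = 3240 > 0,  v_rel·d = 212 > 0  ⇒  inside

inside=yes margin=3240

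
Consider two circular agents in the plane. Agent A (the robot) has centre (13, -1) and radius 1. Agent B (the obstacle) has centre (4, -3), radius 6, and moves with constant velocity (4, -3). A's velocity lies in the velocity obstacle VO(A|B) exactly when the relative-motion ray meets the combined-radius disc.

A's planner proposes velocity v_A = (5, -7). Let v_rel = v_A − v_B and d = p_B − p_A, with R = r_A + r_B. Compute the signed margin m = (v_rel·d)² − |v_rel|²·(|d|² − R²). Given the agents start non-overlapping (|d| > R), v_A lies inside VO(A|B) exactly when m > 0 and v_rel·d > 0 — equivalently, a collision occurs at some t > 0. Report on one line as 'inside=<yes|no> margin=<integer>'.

d = (-9, -2),  |d|² = 85;  R = 1+6 = 7,  c = 85−7² = 36
v_rel = (1, -4),  |v_rel|² = 17;  v_rel·d = (1)·(-9) + (-4)·(-2) = -1
17·t² + 2·t + 36 = 0  ⇒  m = (-1)² − 17·36 = -611
m = -611 < 0,  v_rel·d = -1 < 0  ⇒  outside

inside=no margin=-611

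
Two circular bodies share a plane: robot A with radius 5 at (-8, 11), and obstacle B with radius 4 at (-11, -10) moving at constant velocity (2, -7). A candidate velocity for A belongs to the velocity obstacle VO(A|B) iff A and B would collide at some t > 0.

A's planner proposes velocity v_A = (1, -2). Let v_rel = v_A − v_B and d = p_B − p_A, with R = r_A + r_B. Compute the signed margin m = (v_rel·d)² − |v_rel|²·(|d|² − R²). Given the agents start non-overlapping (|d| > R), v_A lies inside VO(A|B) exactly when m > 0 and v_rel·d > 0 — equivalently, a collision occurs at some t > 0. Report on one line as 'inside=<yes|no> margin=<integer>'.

d = (-3, -21),  |d|² = 450;  R = 5+4 = 9,  c = 450−9² = 369
v_rel = (-1, 5),  |v_rel|² = 26;  v_rel·d = (-1)·(-3) + (5)·(-21) = -102
26·t² + 204·t + 369 = 0  ⇒  m = (-102)² − 26·369 = 810
m = 810 > 0,  v_rel·d = -102 < 0  ⇒  outside

inside=no margin=810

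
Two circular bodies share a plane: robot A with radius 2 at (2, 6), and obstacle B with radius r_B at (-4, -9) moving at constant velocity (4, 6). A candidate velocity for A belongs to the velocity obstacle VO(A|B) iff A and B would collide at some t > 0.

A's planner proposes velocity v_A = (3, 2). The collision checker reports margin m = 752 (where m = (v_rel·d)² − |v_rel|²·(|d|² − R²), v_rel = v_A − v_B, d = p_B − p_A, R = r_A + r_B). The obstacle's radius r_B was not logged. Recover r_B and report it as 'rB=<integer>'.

m = 752
d = (-6, -15);  v_rel = (-1, -4),  |v_rel|² = 17
v_rel×d = (-1)·(-15) − (-4)·(-6) = -9
since m = R²·17 − (-9)²:  R² = (81 + 752) / 17 = 49
R = √49 = 7  ⇒  r_B = 7 − 2 = 5

rB=5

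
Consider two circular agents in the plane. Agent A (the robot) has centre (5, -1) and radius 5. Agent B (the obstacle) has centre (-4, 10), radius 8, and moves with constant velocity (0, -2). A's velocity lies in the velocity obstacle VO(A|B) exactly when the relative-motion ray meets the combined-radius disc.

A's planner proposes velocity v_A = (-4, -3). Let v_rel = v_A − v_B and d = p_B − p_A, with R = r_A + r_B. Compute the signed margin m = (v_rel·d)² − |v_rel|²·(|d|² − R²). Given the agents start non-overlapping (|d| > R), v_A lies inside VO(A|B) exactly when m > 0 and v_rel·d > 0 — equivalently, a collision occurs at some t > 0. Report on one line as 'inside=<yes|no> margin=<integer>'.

d = (-9, 11),  |d|² = 202;  R = 5+8 = 13,  c = 202−13² = 33
v_rel = (-4, -1),  |v_rel|² = 17;  v_rel·d = (-4)·(-9) + (-1)·(11) = 25
17·t² − 50·t + 33 = 0  ⇒  m = 25² − 17·33 = 64
m = 64 > 0,  v_rel·d = 25 > 0  ⇒  inside

inside=yes margin=64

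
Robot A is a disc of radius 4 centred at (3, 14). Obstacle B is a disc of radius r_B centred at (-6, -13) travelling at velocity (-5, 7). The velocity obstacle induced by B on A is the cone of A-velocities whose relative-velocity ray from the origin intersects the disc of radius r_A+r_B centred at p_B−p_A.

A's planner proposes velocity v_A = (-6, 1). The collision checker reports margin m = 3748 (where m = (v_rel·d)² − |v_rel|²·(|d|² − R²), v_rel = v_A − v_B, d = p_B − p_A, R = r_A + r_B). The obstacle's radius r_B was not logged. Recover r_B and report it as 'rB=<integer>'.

m = 3748
d = (-9, -27);  v_rel = (-1, -6),  |v_rel|² = 37
v_rel×d = (-1)·(-27) − (-6)·(-9) = -27
since m = R²·37 − (-27)²:  R² = (729 + 3748) / 37 = 121
R = √121 = 11  ⇒  r_B = 11 − 4 = 7

rB=7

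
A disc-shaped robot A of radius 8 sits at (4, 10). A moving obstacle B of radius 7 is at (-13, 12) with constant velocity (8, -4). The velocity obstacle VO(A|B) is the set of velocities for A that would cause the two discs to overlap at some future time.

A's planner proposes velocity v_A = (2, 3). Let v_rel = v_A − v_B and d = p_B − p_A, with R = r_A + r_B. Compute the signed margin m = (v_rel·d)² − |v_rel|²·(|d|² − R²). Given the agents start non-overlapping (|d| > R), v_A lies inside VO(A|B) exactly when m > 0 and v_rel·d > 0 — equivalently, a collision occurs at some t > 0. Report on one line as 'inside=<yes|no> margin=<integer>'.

d = (-17, 2),  |d|² = 293;  R = 8+7 = 15,  c = 293−15² = 68
v_rel = (-6, 7),  |v_rel|² = 85;  v_rel·d = (-6)·(-17) + (7)·(2) = 116
85·t² − 232·t + 68 = 0  ⇒  m = 116² − 85·68 = 7676
m = 7676 > 0,  v_rel·d = 116 > 0  ⇒  inside

inside=yes margin=7676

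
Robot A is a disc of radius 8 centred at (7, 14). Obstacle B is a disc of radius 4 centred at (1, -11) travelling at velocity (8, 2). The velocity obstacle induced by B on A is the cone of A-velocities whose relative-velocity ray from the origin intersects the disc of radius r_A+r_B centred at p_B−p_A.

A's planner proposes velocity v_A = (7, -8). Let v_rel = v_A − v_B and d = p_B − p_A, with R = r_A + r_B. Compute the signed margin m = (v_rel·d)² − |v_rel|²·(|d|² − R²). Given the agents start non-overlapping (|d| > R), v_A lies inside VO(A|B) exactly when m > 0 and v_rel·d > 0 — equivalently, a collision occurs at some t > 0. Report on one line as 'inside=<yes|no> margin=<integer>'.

d = (-6, -25),  |d|² = 661;  R = 8+4 = 12,  c = 661−12² = 517
v_rel = (-1, -10),  |v_rel|² = 101;  v_rel·d = (-1)·(-6) + (-10)·(-25) = 256
101·t² − 512·t + 517 = 0  ⇒  m = 256² − 101·517 = 13319
m = 13319 > 0,  v_rel·d = 256 > 0  ⇒  inside

inside=yes margin=13319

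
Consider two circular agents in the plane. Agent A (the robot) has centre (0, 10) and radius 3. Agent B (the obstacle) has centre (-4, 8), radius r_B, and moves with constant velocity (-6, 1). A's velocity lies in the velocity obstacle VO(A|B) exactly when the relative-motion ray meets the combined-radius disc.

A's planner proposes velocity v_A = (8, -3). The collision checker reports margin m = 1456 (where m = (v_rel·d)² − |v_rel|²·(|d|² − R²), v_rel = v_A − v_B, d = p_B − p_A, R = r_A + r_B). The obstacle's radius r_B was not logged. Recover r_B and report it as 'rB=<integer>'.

m = 1456
d = (-4, -2);  v_rel = (14, -4),  |v_rel|² = 212
v_rel×d = (14)·(-2) − (-4)·(-4) = -44
since m = R²·212 − (-44)²:  R² = (1936 + 1456) / 212 = 16
R = √16 = 4  ⇒  r_B = 4 − 3 = 1

rB=1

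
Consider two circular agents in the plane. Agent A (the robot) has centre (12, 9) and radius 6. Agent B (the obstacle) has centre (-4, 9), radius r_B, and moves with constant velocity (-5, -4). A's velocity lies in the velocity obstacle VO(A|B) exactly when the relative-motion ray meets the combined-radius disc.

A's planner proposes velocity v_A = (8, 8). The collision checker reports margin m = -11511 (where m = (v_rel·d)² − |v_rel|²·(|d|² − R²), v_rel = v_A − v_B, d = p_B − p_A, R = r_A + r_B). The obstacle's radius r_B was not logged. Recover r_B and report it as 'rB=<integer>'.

m = -11511
d = (-16, 0);  v_rel = (13, 12),  |v_rel|² = 313
v_rel×d = (13)·(0) − (12)·(-16) = 192
since m = R²·313 − 192²:  R² = (36864 + -11511) / 313 = 81
R = √81 = 9  ⇒  r_B = 9 − 6 = 3

rB=3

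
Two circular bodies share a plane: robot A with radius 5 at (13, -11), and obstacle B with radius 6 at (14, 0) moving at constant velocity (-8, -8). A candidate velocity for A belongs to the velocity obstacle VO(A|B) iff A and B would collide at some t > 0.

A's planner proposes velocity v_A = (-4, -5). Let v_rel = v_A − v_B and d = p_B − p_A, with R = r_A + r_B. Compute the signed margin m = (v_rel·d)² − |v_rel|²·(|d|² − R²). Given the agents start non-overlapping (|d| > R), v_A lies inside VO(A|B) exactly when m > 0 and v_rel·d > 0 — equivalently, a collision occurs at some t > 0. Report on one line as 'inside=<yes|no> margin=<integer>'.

d = (1, 11),  |d|² = 122;  R = 5+6 = 11,  c = 122−11² = 1
v_rel = (4, 3),  |v_rel|² = 25;  v_rel·d = (4)·(1) + (3)·(11) = 37
25·t² − 74·t + 1 = 0  ⇒  m = 37² − 25·1 = 1344
m = 1344 > 0,  v_rel·d = 37 > 0  ⇒  inside

inside=yes margin=1344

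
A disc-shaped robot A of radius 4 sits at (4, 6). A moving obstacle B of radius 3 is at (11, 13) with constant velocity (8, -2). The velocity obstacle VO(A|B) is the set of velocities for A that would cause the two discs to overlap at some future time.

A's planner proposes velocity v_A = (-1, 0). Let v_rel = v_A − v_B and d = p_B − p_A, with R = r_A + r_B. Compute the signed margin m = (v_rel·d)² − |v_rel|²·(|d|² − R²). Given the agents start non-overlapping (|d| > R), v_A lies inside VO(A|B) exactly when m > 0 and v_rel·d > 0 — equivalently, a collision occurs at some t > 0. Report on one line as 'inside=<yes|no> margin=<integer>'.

d = (7, 7),  |d|² = 98;  R = 4+3 = 7,  c = 98−7² = 49
v_rel = (-9, 2),  |v_rel|² = 85;  v_rel·d = (-9)·(7) + (2)·(7) = -49
85·t² + 98·t + 49 = 0  ⇒  m = (-49)² − 85·49 = -1764
m = -1764 < 0,  v_rel·d = -49 < 0  ⇒  outside

inside=no margin=-1764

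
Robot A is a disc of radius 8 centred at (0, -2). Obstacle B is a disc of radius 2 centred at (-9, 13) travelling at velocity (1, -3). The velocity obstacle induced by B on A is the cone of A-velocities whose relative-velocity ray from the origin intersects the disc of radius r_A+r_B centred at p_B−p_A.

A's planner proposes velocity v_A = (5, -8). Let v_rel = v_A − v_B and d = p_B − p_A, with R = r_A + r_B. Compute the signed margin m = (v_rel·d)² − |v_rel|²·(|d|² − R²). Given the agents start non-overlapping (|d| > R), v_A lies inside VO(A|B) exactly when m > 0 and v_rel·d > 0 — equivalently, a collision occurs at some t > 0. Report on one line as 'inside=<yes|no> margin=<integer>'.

d = (-9, 15),  |d|² = 306;  R = 8+2 = 10,  c = 306−10² = 206
v_rel = (4, -5),  |v_rel|² = 41;  v_rel·d = (4)·(-9) + (-5)·(15) = -111
41·t² + 222·t + 206 = 0  ⇒  m = (-111)² − 41·206 = 3875
m = 3875 > 0,  v_rel·d = -111 < 0  ⇒  outside

inside=no margin=3875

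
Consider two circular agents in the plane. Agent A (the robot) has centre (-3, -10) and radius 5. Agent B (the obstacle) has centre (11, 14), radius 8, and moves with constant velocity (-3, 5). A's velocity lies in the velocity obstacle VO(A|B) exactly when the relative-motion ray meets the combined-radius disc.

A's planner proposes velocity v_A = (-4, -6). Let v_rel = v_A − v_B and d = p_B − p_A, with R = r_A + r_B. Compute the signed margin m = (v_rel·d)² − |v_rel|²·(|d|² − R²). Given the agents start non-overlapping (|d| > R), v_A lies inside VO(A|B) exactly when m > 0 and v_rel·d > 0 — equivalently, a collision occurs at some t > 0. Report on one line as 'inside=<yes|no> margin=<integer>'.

d = (14, 24),  |d|² = 772;  R = 5+8 = 13,  c = 772−13² = 603
v_rel = (-1, -11),  |v_rel|² = 122;  v_rel·d = (-1)·(14) + (-11)·(24) = -278
122·t² + 556·t + 603 = 0  ⇒  m = (-278)² − 122·603 = 3718
m = 3718 > 0,  v_rel·d = -278 < 0  ⇒  outside

inside=no margin=3718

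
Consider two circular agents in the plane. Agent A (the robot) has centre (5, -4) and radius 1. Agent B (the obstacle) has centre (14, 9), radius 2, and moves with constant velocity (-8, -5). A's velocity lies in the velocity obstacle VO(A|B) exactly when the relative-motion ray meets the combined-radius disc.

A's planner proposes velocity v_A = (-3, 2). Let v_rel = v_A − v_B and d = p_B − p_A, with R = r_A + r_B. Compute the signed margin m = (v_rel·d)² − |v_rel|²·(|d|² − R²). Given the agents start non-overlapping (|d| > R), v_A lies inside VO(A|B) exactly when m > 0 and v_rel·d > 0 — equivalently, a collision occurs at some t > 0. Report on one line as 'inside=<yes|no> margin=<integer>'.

d = (9, 13),  |d|² = 250;  R = 1+2 = 3,  c = 250−3² = 241
v_rel = (5, 7),  |v_rel|² = 74;  v_rel·d = (5)·(9) + (7)·(13) = 136
74·t² − 272·t + 241 = 0  ⇒  m = 136² − 74·241 = 662
m = 662 > 0,  v_rel·d = 136 > 0  ⇒  inside

inside=yes margin=662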